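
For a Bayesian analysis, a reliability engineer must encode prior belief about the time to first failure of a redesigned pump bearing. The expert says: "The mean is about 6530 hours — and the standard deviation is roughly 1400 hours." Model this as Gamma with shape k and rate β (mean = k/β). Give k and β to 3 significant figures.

k ≈ 21.8, β ≈ 0.00333

For Gamma(k, rate β): mean = k/β, variance = k/β², so CV = 1/√k.
CV = SD/mean = 1400/6530 = 0.2144, hence k = 1/CV² = 21.8.
Then β = k/mean = 21.8/6530 = 0.00333.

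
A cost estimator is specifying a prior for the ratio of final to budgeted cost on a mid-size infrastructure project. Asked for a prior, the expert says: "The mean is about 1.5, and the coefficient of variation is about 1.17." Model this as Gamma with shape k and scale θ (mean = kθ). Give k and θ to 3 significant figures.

For Gamma(k, scale θ): mean = kθ, variance = kθ², so CV = 1/√k.
CV = 1.17, hence k = 1/CV² = 0.731.
Then θ = mean/k = 1.5/0.731 = 2.05.

k ≈ 0.731, θ ≈ 2.05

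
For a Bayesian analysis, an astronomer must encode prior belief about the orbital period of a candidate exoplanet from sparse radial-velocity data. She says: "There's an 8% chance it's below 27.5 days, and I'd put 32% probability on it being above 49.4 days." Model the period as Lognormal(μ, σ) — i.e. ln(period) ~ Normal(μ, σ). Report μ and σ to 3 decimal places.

μ ≈ 3.754, σ ≈ 0.313

If T ~ Lognormal(μ,σ) then ln T ~ Normal(μ,σ), so the p-quantile of ln T is μ + z_p·σ.
ln(27.5) = 3.314 and ln(49.4) = 3.9; z_{0.08} = -1.405, z_{0.68} = 0.4677.
σ = (3.9 − 3.314)/(0.4677 − (-1.405)) = 0.313.
μ = 3.314 − (-1.405)·0.313 = 3.754.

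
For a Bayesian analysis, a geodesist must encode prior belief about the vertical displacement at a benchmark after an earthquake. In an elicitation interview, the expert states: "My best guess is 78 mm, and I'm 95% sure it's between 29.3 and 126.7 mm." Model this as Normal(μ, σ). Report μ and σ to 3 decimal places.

A symmetric 95% interval runs μ ± z·σ with z = 1.96.
Half-width = 48.7, so σ = 48.7/1.96 = 24.847.
μ is the stated best guess, 78.000.

μ = 78.000, σ = 24.847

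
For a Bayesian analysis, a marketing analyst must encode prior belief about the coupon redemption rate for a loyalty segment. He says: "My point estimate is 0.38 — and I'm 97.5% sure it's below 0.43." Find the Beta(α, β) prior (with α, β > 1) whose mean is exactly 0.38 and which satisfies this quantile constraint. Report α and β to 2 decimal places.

With mean 0.38 fixed, write α = 0.38s, β = 0.62s where s = α+β.
Need P(θ < 0.43) = 0.975 under Beta(0.38s, 0.62s). Normal approximation: (q−m)/√(m(1−m)/s) ≈ z_{0.975} = 1.96, so s ≈ 0.38·0.62·(1.96)²/(0.43−0.38)² = 362.0.
At s = 362.0: P(θ<0.43) ≈ 0.974. Adjusting to match 0.975 gives s ≈ 369.62.
So α = 0.38·369.62 ≈ 140.46, β = 0.62·369.62 ≈ 229.17.

α ≈ 140.46, β ≈ 229.17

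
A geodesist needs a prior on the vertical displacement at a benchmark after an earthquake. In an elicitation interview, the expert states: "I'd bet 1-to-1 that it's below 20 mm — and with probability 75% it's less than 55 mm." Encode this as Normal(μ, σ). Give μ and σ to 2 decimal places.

μ = 20.00, σ = 51.89

The p-quantile of Normal(μ,σ) is μ + z_p·σ, with z_{0.5} = 0 and z_{0.75} = 0.6745.
Eliminate σ: μ = (z₂·x₁ − z₁·x₂)/(z₂ − z₁) = (0.6745·20 − (0)·55)/0.6745 = 20.00.
Then σ = (x₂ − x₁)/(z₂ − z₁) = (55 − 20)/0.6745 = 51.89.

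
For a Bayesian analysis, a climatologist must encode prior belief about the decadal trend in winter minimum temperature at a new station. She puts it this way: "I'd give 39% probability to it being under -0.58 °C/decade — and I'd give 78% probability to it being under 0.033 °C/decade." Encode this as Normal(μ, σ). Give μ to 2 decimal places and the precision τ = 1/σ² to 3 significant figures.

For Normal(μ,σ), the p-quantile is μ + z_p·σ. Here z_{0.39} = -0.2793, z_{0.78} = 0.7722.
So -0.58 = μ − 0.2793σ and 0.033 = μ + 0.7722σ.
Subtracting: σ = (0.033 − -0.58)/(0.7722 − (-0.2793)) = 0.58.
Then μ = -0.58 − (-0.2793)·0.58 = -0.42.
Precision τ = 1/σ² = 1/0.583² = 2.94.

μ = -0.42, τ = 2.94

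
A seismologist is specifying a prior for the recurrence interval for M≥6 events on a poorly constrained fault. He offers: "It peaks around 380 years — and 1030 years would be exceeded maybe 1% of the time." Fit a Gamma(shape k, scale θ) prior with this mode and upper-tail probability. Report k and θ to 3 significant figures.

Gamma(k,θ) with k>1 has mode (k−1)θ, so θ = 380/(k−1).
Need P(X < 1030) = 0.99 with θ tied to k this way. Start at k = 2, θ = 380: P(X<1030) ≈ 0.753.
Too low — raise k to concentrate. Iterating converges to k ≈ 5.64.
Then θ = 380/(5.64−1) ≈ 82.

k ≈ 5.64, θ ≈ 82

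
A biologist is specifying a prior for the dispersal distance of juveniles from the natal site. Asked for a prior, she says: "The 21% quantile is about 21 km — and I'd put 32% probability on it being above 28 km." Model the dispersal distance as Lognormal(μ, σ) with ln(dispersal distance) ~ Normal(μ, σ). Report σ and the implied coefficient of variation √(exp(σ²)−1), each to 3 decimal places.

σ ≈ 0.226, CV ≈ 0.229

If T ~ Lognormal(μ,σ) then ln T ~ Normal(μ,σ), so the p-quantile of ln T is μ + z_p·σ.
ln(21) = 3.045 and ln(28) = 3.332; z_{0.21} = -0.8064, z_{0.68} = 0.4677.
σ = (3.332 − 3.045)/(0.4677 − (-0.8064)) = 0.226.
μ = 3.045 − (-0.8064)·0.226 = 3.227.
CV = √(exp(σ²)−1) = √(exp(0.0510)−1) = 0.229.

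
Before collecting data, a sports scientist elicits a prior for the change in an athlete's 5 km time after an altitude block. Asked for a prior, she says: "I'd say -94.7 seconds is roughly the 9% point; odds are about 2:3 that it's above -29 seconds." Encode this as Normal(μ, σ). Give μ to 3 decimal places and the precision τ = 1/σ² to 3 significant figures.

For Normal(μ,σ), the p-quantile is μ + z_p·σ. Here z_{0.09} = -1.341, z_{0.6} = 0.2533.
So -94.7 = μ − 1.341σ and -29 = μ + 0.2533σ.
Subtracting: σ = (-29 − -94.7)/(0.2533 − (-1.341)) = 41.214.
Then μ = -94.7 − (-1.341)·41.214 = -39.442.
Precision τ = 1/σ² = 1/41.21² = 0.000589.

μ = -39.442, τ = 0.000589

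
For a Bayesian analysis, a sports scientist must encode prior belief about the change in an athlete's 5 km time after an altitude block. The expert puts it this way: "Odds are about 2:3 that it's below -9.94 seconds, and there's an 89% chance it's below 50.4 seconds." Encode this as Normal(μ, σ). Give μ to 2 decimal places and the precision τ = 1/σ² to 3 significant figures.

μ = 0.39, τ = 0.000602

The p-quantile of Normal(μ,σ) is μ + z_p·σ, with z_{0.4} = -0.2533 and z_{0.89} = 1.227.
Eliminate σ: μ = (z₂·x₁ − z₁·x₂)/(z₂ − z₁) = (1.227·-9.94 − (-0.2533)·50.4)/1.48 = 0.39.
Then σ = (x₂ − x₁)/(z₂ − z₁) = (50.4 − -9.94)/1.48 = 40.77.
Precision τ = 1/σ² = 1/40.77² = 0.000602.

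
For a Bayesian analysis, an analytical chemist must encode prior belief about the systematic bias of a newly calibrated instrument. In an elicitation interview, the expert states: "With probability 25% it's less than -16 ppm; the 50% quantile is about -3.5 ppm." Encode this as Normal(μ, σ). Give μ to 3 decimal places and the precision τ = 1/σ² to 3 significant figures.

μ = -3.500, τ = 0.00291

For Normal(μ,σ), the p-quantile is μ + z_p·σ. Here z_{0.25} = -0.6745, z_{0.5} = 0.
So -16 = μ − 0.6745σ and -3.5 = μ + 0σ.
Subtracting: σ = (-3.5 − -16)/(0 − (-0.6745)) = 18.533.
Then μ = -16 − (-0.6745)·18.533 = -3.500.
Precision τ = 1/σ² = 1/18.53² = 0.00291.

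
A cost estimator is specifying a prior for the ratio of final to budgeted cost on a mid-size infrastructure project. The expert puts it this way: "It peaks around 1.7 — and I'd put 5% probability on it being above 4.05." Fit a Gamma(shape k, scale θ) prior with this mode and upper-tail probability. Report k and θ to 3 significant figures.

Gamma(k,θ) with k>1 has mode (k−1)θ, so θ = 1.7/(k−1).
Need P(X < 4.05) = 0.95 with θ tied to k this way. Start at k = 2, θ = 1.7: P(X<4.05) ≈ 0.688.
Too low — raise k to concentrate. Iterating converges to k ≈ 4.62.
Then θ = 1.7/(4.62−1) ≈ 0.469.

k ≈ 4.62, θ ≈ 0.469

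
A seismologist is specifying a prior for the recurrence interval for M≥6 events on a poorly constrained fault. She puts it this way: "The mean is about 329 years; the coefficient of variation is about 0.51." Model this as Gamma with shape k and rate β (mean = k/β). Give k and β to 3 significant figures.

k ≈ 3.84, β ≈ 0.0117

For Gamma(k, rate β): mean = k/β, variance = k/β², so CV = 1/√k.
CV = 0.51, hence k = 1/CV² = 3.84.
Then β = k/mean = 3.84/329 = 0.0117.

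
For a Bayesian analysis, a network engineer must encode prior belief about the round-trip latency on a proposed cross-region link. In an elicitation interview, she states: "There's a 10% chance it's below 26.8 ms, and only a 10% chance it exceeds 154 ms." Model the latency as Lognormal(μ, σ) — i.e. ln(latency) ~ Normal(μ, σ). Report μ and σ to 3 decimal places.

μ ≈ 4.163, σ ≈ 0.682

If T ~ Lognormal(μ,σ) then ln T ~ Normal(μ,σ), so the p-quantile of ln T is μ + z_p·σ.
ln(26.8) = 3.288 and ln(154) = 5.037; z_{0.1} = -1.282, z_{0.9} = 1.282.
σ = (5.037 − 3.288)/(1.282 − (-1.282)) = 0.682.
μ = 3.288 − (-1.282)·0.682 = 4.163.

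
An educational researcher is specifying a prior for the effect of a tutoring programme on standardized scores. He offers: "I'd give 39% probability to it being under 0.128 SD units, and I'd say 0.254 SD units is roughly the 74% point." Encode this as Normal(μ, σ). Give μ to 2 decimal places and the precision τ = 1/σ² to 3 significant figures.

μ = 0.17, τ = 53.6

The p-quantile of Normal(μ,σ) is μ + z_p·σ, with z_{0.39} = -0.2793 and z_{0.74} = 0.6433.
Eliminate σ: μ = (z₂·x₁ − z₁·x₂)/(z₂ − z₁) = (0.6433·0.128 − (-0.2793)·0.254)/0.9227 = 0.17.
Then σ = (x₂ − x₁)/(z₂ − z₁) = (0.254 − 0.128)/0.9227 = 0.14.
Precision τ = 1/σ² = 1/0.1366² = 53.6.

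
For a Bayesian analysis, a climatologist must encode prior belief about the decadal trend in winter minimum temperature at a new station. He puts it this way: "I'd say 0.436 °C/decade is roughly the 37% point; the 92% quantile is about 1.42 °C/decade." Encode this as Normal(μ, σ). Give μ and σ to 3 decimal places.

The p-quantile of Normal(μ,σ) is μ + z_p·σ, with z_{0.37} = -0.3319 and z_{0.92} = 1.405.
Eliminate σ: μ = (z₂·x₁ − z₁·x₂)/(z₂ − z₁) = (1.405·0.436 − (-0.3319)·1.42)/1.737 = 0.624.
Then σ = (x₂ − x₁)/(z₂ − z₁) = (1.42 − 0.436)/1.737 = 0.567.

μ = 0.624, σ = 0.567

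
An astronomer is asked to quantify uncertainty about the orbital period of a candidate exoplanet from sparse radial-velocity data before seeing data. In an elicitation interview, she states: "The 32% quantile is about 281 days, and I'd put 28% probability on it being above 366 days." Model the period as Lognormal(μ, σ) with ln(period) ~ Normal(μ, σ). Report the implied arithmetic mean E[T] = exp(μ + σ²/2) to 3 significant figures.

If T ~ Lognormal(μ,σ) then ln T ~ Normal(μ,σ), so the p-quantile of ln T is μ + z_p·σ.
ln(281) = 5.638 and ln(366) = 5.903; z_{0.32} = -0.4677, z_{0.72} = 0.5828.
σ = (5.903 − 5.638)/(0.5828 − (-0.4677)) = 0.252.
μ = 5.638 − (-0.4677)·0.252 = 5.756.
E[T] = exp(μ + σ²/2) = exp(5.756 + 0.0316) = 326 days.

E[T] ≈ 326 days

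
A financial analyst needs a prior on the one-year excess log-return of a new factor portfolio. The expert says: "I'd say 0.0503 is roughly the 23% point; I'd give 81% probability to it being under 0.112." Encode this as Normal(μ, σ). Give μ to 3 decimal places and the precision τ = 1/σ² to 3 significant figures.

For Normal(μ,σ), the p-quantile is μ + z_p·σ. Here z_{0.23} = -0.7388, z_{0.81} = 0.8779.
So 0.0503 = μ − 0.7388σ and 0.112 = μ + 0.8779σ.
Subtracting: σ = (0.112 − 0.0503)/(0.8779 − (-0.7388)) = 0.038.
Then μ = 0.0503 − (-0.7388)·0.038 = 0.078.
Precision τ = 1/σ² = 1/0.03816² = 687.

μ = 0.078, τ = 687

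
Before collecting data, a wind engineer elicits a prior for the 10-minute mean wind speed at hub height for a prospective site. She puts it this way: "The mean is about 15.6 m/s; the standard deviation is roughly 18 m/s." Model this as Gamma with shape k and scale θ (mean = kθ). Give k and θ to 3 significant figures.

k ≈ 0.751, θ ≈ 20.8

For Gamma(k, scale θ): mean = kθ, variance = kθ², so CV = 1/√k.
CV = SD/mean = 18/15.6 = 1.154, hence k = 1/CV² = 0.751.
Then θ = mean/k = 15.6/0.751 = 20.8.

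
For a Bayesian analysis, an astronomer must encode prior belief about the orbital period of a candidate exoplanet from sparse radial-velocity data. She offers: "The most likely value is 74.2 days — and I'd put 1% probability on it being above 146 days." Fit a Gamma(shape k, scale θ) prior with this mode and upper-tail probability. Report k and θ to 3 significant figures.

k ≈ 11.8, θ ≈ 6.9

Gamma(k,θ) with k>1 has mode (k−1)θ, so θ = 74.2/(k−1).
Need P(X < 146) = 0.99 with θ tied to k this way. Start at k = 2, θ = 74.2: P(X<146) ≈ 0.585.
Too low — raise k to concentrate. Iterating converges to k ≈ 11.8.
Then θ = 74.2/(11.8−1) ≈ 6.9.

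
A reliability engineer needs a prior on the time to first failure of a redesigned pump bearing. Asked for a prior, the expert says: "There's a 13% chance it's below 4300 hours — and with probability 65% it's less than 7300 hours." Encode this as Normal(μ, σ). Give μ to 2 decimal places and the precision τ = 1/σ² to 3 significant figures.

For Normal(μ,σ), the p-quantile is μ + z_p·σ. Here z_{0.13} = -1.126, z_{0.65} = 0.3853.
So 4300 = μ − 1.126σ and 7300 = μ + 0.3853σ.
Subtracting: σ = (7300 − 4300)/(0.3853 − (-1.126)) = 1984.51.
Then μ = 4300 − (-1.126)·1984.51 = 6535.33.
Precision τ = 1/σ² = 1/1985² = 2.54e-07.

μ = 6535.33, τ = 2.54e-07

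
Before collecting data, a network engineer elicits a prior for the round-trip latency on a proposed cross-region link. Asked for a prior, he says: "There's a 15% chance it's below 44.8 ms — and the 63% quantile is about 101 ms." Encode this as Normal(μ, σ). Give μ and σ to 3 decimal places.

For Normal(μ,σ), the p-quantile is μ + z_p·σ. Here z_{0.15} = -1.036, z_{0.63} = 0.3319.
So 44.8 = μ − 1.036σ and 101 = μ + 0.3319σ.
Subtracting: σ = (101 − 44.8)/(0.3319 − (-1.036)) = 41.073.
Then μ = 44.8 − (-1.036)·41.073 = 87.370.

μ = 87.370, σ = 41.073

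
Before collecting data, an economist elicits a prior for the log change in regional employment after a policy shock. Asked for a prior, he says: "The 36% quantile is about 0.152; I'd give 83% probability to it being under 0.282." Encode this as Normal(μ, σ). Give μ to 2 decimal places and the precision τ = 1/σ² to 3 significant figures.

μ = 0.19, τ = 102

For Normal(μ,σ), the p-quantile is μ + z_p·σ. Here z_{0.36} = -0.3585, z_{0.83} = 0.9542.
So 0.152 = μ − 0.3585σ and 0.282 = μ + 0.9542σ.
Subtracting: σ = (0.282 − 0.152)/(0.9542 − (-0.3585)) = 0.10.
Then μ = 0.152 − (-0.3585)·0.10 = 0.19.
Precision τ = 1/σ² = 1/0.09904² = 102.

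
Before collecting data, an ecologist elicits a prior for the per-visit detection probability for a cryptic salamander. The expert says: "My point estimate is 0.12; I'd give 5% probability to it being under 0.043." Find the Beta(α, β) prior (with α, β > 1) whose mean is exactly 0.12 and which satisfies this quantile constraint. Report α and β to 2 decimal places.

α ≈ 3.95, β ≈ 28.95

With mean 0.12 fixed, write α = 0.12s, β = 0.88s where s = α+β.
Need P(θ < 0.043) = 0.05 under Beta(0.12s, 0.88s). Normal approximation: (q−m)/√(m(1−m)/s) ≈ z_{0.05} = -1.64, so s ≈ 0.12·0.88·(-1.64)²/(0.043−0.12)² = 48.2.
At s = 48.2: P(θ<0.043) ≈ 0.020. Adjusting to match 0.05 gives s ≈ 32.90.
So α = 0.12·32.90 ≈ 3.95, β = 0.88·32.90 ≈ 28.95.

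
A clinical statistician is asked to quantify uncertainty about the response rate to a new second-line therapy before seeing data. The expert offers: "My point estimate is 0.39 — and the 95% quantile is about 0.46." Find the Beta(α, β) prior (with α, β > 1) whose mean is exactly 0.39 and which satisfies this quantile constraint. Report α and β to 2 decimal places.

With mean 0.39 fixed, write α = 0.39s, β = 0.61s where s = α+β.
Need P(θ < 0.46) = 0.95 under Beta(0.39s, 0.61s). Normal approximation: (q−m)/√(m(1−m)/s) ≈ z_{0.95} = 1.64, so s ≈ 0.39·0.61·(1.64)²/(0.46−0.39)² = 131.4.
At s = 131.4: P(θ<0.46) ≈ 0.948. Adjusting to match 0.95 gives s ≈ 134.04.
So α = 0.39·134.04 ≈ 52.27, β = 0.61·134.04 ≈ 81.76.

α ≈ 52.27, β ≈ 81.76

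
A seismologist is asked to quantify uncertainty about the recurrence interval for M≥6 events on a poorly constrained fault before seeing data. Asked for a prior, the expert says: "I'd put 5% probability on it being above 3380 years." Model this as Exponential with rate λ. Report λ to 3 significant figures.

P(T > 3380.0) = e^(−λ·3380.0) = 0.05, so λ = −ln(0.05)/3380.0 = 0.000886.

λ ≈ 0.000886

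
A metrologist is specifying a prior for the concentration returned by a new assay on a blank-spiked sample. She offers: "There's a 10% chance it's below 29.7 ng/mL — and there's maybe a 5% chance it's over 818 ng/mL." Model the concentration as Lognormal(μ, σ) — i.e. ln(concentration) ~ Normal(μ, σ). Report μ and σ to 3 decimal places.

If T ~ Lognormal(μ,σ) then ln T ~ Normal(μ,σ), so the p-quantile of ln T is μ + z_p·σ.
ln(29.7) = 3.391 and ln(818) = 6.707; z_{0.1} = -1.282, z_{0.95} = 1.645.
σ = (6.707 − 3.391)/(1.645 − (-1.282)) = 1.133.
μ = 3.391 − (-1.282)·1.133 = 4.843.

μ ≈ 4.843, σ ≈ 1.133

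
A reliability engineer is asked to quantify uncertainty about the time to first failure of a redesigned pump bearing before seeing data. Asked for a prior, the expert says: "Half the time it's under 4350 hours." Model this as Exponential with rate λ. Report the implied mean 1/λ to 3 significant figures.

mean ≈ 6280 hours

Exponential median = ln 2 / λ, so λ = ln 2 / 4350.0 = 0.000159.
Mean = 1/λ = 6280 hours.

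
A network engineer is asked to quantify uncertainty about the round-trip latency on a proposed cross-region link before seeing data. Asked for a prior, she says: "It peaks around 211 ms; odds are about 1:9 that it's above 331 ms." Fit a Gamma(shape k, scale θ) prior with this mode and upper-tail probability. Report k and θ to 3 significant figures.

Gamma(k,θ) with k>1 has mode (k−1)θ, so θ = 211/(k−1).
Need P(X < 331) = 0.9 with θ tied to k this way. Start at k = 2, θ = 211: P(X<331) ≈ 0.465.
Too low — raise k to concentrate. Iterating converges to k ≈ 10.2.
Then θ = 211/(10.2−1) ≈ 22.8.

k ≈ 10.2, θ ≈ 22.8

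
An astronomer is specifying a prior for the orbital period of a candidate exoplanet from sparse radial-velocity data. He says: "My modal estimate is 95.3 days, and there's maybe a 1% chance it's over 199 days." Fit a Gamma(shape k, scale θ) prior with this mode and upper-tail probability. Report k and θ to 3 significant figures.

Gamma(k,θ) with k>1 has mode (k−1)θ, so θ = 95.3/(k−1).
Need P(X < 199) = 0.99 with θ tied to k this way. Start at k = 2, θ = 95.3: P(X<199) ≈ 0.617.
Too low — raise k to concentrate. Iterating converges to k ≈ 9.99.
Then θ = 95.3/(9.99−1) ≈ 10.6.

k ≈ 9.99, θ ≈ 10.6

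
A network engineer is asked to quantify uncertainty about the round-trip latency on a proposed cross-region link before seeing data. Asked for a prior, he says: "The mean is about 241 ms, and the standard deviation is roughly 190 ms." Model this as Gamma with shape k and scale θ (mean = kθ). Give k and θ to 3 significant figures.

For Gamma(k, scale θ): mean = kθ, variance = kθ², so CV = 1/√k.
CV = SD/mean = 190/241 = 0.7884, hence k = 1/CV² = 1.61.
Then θ = mean/k = 241/1.61 = 150.

k ≈ 1.61, θ ≈ 150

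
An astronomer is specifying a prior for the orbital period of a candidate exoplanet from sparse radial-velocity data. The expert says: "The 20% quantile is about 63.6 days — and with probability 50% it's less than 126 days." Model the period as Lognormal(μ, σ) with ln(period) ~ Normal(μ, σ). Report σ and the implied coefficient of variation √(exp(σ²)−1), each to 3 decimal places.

σ ≈ 0.812, CV ≈ 0.967

If T ~ Lognormal(μ,σ) then ln T ~ Normal(μ,σ), so the p-quantile of ln T is μ + z_p·σ.
ln(63.6) = 4.153 and ln(126) = 4.836; z_{0.2} = -0.8416, z_{0.5} = 0.
σ = (4.836 − 4.153)/(0 − (-0.8416)) = 0.812.
μ = 4.153 − (-0.8416)·0.812 = 4.836.
CV = √(exp(σ²)−1) = √(exp(0.6599)−1) = 0.967.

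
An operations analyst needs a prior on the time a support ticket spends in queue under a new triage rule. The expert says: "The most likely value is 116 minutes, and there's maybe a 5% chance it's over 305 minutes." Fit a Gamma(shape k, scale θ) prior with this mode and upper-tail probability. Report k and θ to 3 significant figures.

Gamma(k,θ) with k>1 has mode (k−1)θ, so θ = 116/(k−1).
Need P(X < 305) = 0.95 with θ tied to k this way. Start at k = 2, θ = 116: P(X<305) ≈ 0.738.
Too low — raise k to concentrate. Iterating converges to k ≈ 3.89.
Then θ = 116/(3.89−1) ≈ 40.2.

k ≈ 3.89, θ ≈ 40.2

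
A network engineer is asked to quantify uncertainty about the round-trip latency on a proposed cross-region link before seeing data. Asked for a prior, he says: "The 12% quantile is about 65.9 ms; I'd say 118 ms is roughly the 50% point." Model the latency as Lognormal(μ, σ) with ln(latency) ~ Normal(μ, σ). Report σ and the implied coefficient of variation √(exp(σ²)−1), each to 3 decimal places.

If T ~ Lognormal(μ,σ) then ln T ~ Normal(μ,σ), so the p-quantile of ln T is μ + z_p·σ.
ln(65.9) = 4.188 and ln(118) = 4.771; z_{0.12} = -1.175, z_{0.5} = 0.
σ = (4.771 − 4.188)/(0 − (-1.175)) = 0.496.
μ = 4.188 − (-1.175)·0.496 = 4.771.
CV = √(exp(σ²)−1) = √(exp(0.2458)−1) = 0.528.

σ ≈ 0.496, CV ≈ 0.528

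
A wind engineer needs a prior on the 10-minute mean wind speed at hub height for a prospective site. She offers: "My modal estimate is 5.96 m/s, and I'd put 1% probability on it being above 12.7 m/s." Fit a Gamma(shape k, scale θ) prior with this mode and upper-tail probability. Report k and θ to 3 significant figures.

Gamma(k,θ) with k>1 has mode (k−1)θ, so θ = 5.96/(k−1).
Need P(X < 12.7) = 0.99 with θ tied to k this way. Start at k = 2, θ = 5.96: P(X<12.7) ≈ 0.628.
Too low — raise k to concentrate. Iterating converges to k ≈ 9.48.
Then θ = 5.96/(9.48−1) ≈ 0.703.

k ≈ 9.48, θ ≈ 0.703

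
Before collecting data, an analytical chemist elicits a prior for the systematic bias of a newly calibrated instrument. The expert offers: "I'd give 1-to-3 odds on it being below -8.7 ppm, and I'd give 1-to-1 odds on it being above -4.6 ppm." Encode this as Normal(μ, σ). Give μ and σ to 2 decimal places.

For Normal(μ,σ), the p-quantile is μ + z_p·σ. Here z_{0.25} = -0.6745, z_{0.5} = 0.
So -8.7 = μ − 0.6745σ and -4.6 = μ + 0σ.
Subtracting: σ = (-4.6 − -8.7)/(0 − (-0.6745)) = 6.08.
Then μ = -8.7 − (-0.6745)·6.08 = -4.60.

μ = -4.60, σ = 6.08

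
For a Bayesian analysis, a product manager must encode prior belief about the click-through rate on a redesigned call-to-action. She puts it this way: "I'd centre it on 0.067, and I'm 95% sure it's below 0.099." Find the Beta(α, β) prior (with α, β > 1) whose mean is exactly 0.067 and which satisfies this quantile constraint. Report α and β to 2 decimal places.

α ≈ 12.83, β ≈ 178.68

With mean 0.067 fixed, write α = 0.067s, β = 0.933s where s = α+β.
Need P(θ < 0.099) = 0.95 under Beta(0.067s, 0.933s). Normal approximation: (q−m)/√(m(1−m)/s) ≈ z_{0.95} = 1.64, so s ≈ 0.067·0.933·(1.64)²/(0.099−0.067)² = 165.2.
At s = 165.2: P(θ<0.099) ≈ 0.938. Adjusting to match 0.95 gives s ≈ 191.51.
So α = 0.067·191.51 ≈ 12.83, β = 0.933·191.51 ≈ 178.68.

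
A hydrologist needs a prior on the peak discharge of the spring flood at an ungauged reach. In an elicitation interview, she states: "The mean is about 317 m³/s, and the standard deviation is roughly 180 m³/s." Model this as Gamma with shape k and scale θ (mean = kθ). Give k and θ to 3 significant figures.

k ≈ 3.1, θ ≈ 102

For Gamma(k, scale θ): mean = kθ, variance = kθ², so CV = 1/√k.
CV = SD/mean = 180/317 = 0.5678, hence k = 1/CV² = 3.1.
Then θ = mean/k = 317/3.1 = 102.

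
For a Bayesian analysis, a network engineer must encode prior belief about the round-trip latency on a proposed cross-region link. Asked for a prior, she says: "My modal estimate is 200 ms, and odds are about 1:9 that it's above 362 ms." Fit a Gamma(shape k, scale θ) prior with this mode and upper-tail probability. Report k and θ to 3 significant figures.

k ≈ 6.41, θ ≈ 37

Gamma(k,θ) with k>1 has mode (k−1)θ, so θ = 200/(k−1).
Need P(X < 362) = 0.9 with θ tied to k this way. Start at k = 2, θ = 200: P(X<362) ≈ 0.540.
Too low — raise k to concentrate. Iterating converges to k ≈ 6.41.
Then θ = 200/(6.41−1) ≈ 37.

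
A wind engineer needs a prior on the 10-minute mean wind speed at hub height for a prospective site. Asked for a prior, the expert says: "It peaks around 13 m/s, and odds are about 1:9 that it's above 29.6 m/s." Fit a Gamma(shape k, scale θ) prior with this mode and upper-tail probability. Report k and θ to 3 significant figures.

k ≈ 3.84, θ ≈ 4.58

Gamma(k,θ) with k>1 has mode (k−1)θ, so θ = 13/(k−1).
Need P(X < 29.6) = 0.9 with θ tied to k this way. Start at k = 2, θ = 13: P(X<29.6) ≈ 0.664.
Too low — raise k to concentrate. Iterating converges to k ≈ 3.84.
Then θ = 13/(3.84−1) ≈ 4.58.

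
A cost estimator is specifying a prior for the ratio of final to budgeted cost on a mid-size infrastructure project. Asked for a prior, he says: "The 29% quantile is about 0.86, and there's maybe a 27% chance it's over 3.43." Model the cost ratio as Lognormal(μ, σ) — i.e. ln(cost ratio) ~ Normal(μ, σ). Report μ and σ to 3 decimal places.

μ ≈ 0.506, σ ≈ 1.186

If T ~ Lognormal(μ,σ) then ln T ~ Normal(μ,σ), so the p-quantile of ln T is μ + z_p·σ.
ln(0.86) = -0.1508 and ln(3.43) = 1.233; z_{0.29} = -0.5534, z_{0.73} = 0.6128.
σ = (1.233 − -0.1508)/(0.6128 − (-0.5534)) = 1.186.
μ = -0.1508 − (-0.5534)·1.186 = 0.506.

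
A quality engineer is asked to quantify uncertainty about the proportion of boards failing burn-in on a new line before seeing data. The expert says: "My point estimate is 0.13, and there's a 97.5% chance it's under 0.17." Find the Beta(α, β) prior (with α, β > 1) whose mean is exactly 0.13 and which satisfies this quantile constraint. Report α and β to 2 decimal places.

With mean 0.13 fixed, write α = 0.13s, β = 0.87s where s = α+β.
Need P(θ < 0.17) = 0.975 under Beta(0.13s, 0.87s). Normal approximation: (q−m)/√(m(1−m)/s) ≈ z_{0.975} = 1.96, so s ≈ 0.13·0.87·(1.96)²/(0.17−0.13)² = 271.5.
At s = 271.5: P(θ<0.17) ≈ 0.968. Adjusting to match 0.975 gives s ≈ 303.53.
So α = 0.13·303.53 ≈ 39.46, β = 0.87·303.53 ≈ 264.07.

α ≈ 39.46, β ≈ 264.07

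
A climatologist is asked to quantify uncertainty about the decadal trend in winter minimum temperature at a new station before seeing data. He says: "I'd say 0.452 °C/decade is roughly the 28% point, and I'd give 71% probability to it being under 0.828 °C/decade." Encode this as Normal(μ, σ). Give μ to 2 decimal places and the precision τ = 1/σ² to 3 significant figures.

μ = 0.64, τ = 9.13

For Normal(μ,σ), the p-quantile is μ + z_p·σ. Here z_{0.28} = -0.5828, z_{0.71} = 0.5534.
So 0.452 = μ − 0.5828σ and 0.828 = μ + 0.5534σ.
Subtracting: σ = (0.828 − 0.452)/(0.5534 − (-0.5828)) = 0.33.
Then μ = 0.452 − (-0.5828)·0.33 = 0.64.
Precision τ = 1/σ² = 1/0.3309² = 9.13.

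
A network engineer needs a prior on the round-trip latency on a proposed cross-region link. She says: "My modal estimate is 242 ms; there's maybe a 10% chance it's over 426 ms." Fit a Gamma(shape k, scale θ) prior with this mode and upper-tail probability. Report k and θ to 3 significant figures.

k ≈ 6.94, θ ≈ 40.7

Gamma(k,θ) with k>1 has mode (k−1)θ, so θ = 242/(k−1).
Need P(X < 426) = 0.9 with θ tied to k this way. Start at k = 2, θ = 242: P(X<426) ≈ 0.525.
Too low — raise k to concentrate. Iterating converges to k ≈ 6.94.
Then θ = 242/(6.94−1) ≈ 40.7.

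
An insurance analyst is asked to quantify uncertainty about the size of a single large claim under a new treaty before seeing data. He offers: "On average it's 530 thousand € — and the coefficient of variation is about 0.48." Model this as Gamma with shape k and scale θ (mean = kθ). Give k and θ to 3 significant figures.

k ≈ 4.34, θ ≈ 122

For Gamma(k, scale θ): mean = kθ, variance = kθ², so CV = 1/√k.
CV = 0.48, hence k = 1/CV² = 4.34.
Then θ = mean/k = 530/4.34 = 122.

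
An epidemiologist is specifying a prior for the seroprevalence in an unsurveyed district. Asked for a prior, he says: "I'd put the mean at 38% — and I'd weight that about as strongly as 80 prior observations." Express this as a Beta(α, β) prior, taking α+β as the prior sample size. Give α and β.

Under the effective-sample-size interpretation, Beta(α, β) has prior mean α/(α+β) and prior sample size α+β.
So α+β = 80 and α/(α+β) = 0.38, giving α = 0.38·80 = 30.4 and β = 80 − 30.4 = 49.6.

α = 30.4, β = 49.6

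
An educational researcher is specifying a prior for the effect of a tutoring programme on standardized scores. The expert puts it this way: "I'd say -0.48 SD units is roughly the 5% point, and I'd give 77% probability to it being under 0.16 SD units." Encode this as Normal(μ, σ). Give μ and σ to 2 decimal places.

The p-quantile of Normal(μ,σ) is μ + z_p·σ, with z_{0.05} = -1.645 and z_{0.77} = 0.7388.
Eliminate σ: μ = (z₂·x₁ − z₁·x₂)/(z₂ − z₁) = (0.7388·-0.48 − (-1.645)·0.16)/2.384 = -0.04.
Then σ = (x₂ − x₁)/(z₂ − z₁) = (0.16 − -0.48)/2.384 = 0.27.

μ = -0.04, σ = 0.27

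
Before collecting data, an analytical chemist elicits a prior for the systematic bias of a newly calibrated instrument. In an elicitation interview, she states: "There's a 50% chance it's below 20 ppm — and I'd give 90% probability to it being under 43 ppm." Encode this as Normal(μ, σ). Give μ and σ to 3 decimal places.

μ = 20.000, σ = 17.947

The p-quantile of Normal(μ,σ) is μ + z_p·σ, with z_{0.5} = 0 and z_{0.9} = 1.282.
Eliminate σ: μ = (z₂·x₁ − z₁·x₂)/(z₂ − z₁) = (1.282·20 − (0)·43)/1.282 = 20.000.
Then σ = (x₂ − x₁)/(z₂ − z₁) = (43 − 20)/1.282 = 17.947.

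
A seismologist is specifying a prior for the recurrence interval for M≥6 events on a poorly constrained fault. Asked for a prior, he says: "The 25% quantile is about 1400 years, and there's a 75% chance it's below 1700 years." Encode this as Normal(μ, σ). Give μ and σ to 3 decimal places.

μ = 1550.000, σ = 222.390

The p-quantile of Normal(μ,σ) is μ + z_p·σ, with z_{0.25} = -0.6745 and z_{0.75} = 0.6745.
Eliminate σ: μ = (z₂·x₁ − z₁·x₂)/(z₂ − z₁) = (0.6745·1400 − (-0.6745)·1700)/1.349 = 1550.000.
Then σ = (x₂ − x₁)/(z₂ − z₁) = (1700 − 1400)/1.349 = 222.390.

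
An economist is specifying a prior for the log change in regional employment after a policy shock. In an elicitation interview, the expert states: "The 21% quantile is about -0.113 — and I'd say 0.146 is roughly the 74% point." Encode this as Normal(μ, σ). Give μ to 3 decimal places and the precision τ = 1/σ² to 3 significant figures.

μ = 0.031, τ = 31.3

The p-quantile of Normal(μ,σ) is μ + z_p·σ, with z_{0.21} = -0.8064 and z_{0.74} = 0.6433.
Eliminate σ: μ = (z₂·x₁ − z₁·x₂)/(z₂ − z₁) = (0.6433·-0.113 − (-0.8064)·0.146)/1.45 = 0.031.
Then σ = (x₂ − x₁)/(z₂ − z₁) = (0.146 − -0.113)/1.45 = 0.179.
Precision τ = 1/σ² = 1/0.1786² = 31.3.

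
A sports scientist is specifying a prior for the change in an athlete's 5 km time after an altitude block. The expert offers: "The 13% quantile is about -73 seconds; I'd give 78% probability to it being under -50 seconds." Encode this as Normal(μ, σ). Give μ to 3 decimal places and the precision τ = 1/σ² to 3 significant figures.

μ = -59.355, τ = 0.00681

For Normal(μ,σ), the p-quantile is μ + z_p·σ. Here z_{0.13} = -1.126, z_{0.78} = 0.7722.
So -73 = μ − 1.126σ and -50 = μ + 0.7722σ.
Subtracting: σ = (-50 − -73)/(0.7722 − (-1.126)) = 12.114.
Then μ = -73 − (-1.126)·12.114 = -59.355.
Precision τ = 1/σ² = 1/12.11² = 0.00681.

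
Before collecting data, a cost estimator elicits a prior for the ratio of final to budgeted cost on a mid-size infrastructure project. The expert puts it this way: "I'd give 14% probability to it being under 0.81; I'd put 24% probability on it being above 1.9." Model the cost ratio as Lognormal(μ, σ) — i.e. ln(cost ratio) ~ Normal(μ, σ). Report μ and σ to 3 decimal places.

μ ≈ 0.305, σ ≈ 0.477

If T ~ Lognormal(μ,σ) then ln T ~ Normal(μ,σ), so the p-quantile of ln T is μ + z_p·σ.
ln(0.81) = -0.2107 and ln(1.9) = 0.6419; z_{0.14} = -1.08, z_{0.76} = 0.7063.
σ = (0.6419 − -0.2107)/(0.7063 − (-1.08)) = 0.477.
μ = -0.2107 − (-1.08)·0.477 = 0.305.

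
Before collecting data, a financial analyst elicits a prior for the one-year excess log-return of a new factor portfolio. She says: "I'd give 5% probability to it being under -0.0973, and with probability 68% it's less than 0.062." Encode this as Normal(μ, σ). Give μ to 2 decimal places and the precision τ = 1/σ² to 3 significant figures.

μ = 0.03, τ = 176

The p-quantile of Normal(μ,σ) is μ + z_p·σ, with z_{0.05} = -1.645 and z_{0.68} = 0.4677.
Eliminate σ: μ = (z₂·x₁ − z₁·x₂)/(z₂ − z₁) = (0.4677·-0.0973 − (-1.645)·0.062)/2.113 = 0.03.
Then σ = (x₂ − x₁)/(z₂ − z₁) = (0.062 − -0.0973)/2.113 = 0.08.
Precision τ = 1/σ² = 1/0.07541² = 176.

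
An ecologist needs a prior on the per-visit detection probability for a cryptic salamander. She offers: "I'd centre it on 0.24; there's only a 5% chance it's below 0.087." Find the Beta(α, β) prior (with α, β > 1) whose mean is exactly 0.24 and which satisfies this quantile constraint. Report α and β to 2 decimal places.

With mean 0.24 fixed, write α = 0.24s, β = 0.76s where s = α+β.
Need P(θ < 0.087) = 0.05 under Beta(0.24s, 0.76s). Normal approximation: (q−m)/√(m(1−m)/s) ≈ z_{0.05} = -1.64, so s ≈ 0.24·0.76·(-1.64)²/(0.087−0.24)² = 21.1.
At s = 21.1: P(θ<0.087) ≈ 0.024. Adjusting to match 0.05 gives s ≈ 15.23.
So α = 0.24·15.23 ≈ 3.66, β = 0.76·15.23 ≈ 11.58.

α ≈ 3.66, β ≈ 11.58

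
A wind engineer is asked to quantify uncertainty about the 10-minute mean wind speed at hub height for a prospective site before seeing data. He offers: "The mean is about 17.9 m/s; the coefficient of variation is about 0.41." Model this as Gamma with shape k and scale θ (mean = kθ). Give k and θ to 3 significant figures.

k ≈ 5.95, θ ≈ 3.01

For Gamma(k, scale θ): mean = kθ, variance = kθ², so CV = 1/√k.
CV = 0.41, hence k = 1/CV² = 5.95.
Then θ = mean/k = 17.9/5.95 = 3.01.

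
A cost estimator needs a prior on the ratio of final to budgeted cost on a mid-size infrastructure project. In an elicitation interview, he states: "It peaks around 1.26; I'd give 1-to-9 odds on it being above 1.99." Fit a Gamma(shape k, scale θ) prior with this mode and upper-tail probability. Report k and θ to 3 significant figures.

Gamma(k,θ) with k>1 has mode (k−1)θ, so θ = 1.26/(k−1).
Need P(X < 1.99) = 0.9 with θ tied to k this way. Start at k = 2, θ = 1.26: P(X<1.99) ≈ 0.468.
Too low — raise k to concentrate. Iterating converges to k ≈ 9.98.
Then θ = 1.26/(9.98−1) ≈ 0.14.

k ≈ 9.98, θ ≈ 0.14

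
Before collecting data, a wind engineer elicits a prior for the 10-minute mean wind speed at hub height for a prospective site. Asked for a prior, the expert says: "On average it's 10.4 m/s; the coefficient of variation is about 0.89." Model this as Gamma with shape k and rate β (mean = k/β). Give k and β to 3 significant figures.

For Gamma(k, rate β): mean = k/β, variance = k/β², so CV = 1/√k.
CV = 0.89, hence k = 1/CV² = 1.26.
Then β = k/mean = 1.26/10.4 = 0.121.

k ≈ 1.26, β ≈ 0.121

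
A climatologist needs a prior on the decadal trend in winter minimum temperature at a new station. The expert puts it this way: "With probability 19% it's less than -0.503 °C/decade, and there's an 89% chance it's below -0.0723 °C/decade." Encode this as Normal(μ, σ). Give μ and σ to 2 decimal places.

For Normal(μ,σ), the p-quantile is μ + z_p·σ. Here z_{0.19} = -0.8779, z_{0.89} = 1.227.
So -0.503 = μ − 0.8779σ and -0.0723 = μ + 1.227σ.
Subtracting: σ = (-0.0723 − -0.503)/(1.227 − (-0.8779)) = 0.20.
Then μ = -0.503 − (-0.8779)·0.20 = -0.32.

μ = -0.32, σ = 0.20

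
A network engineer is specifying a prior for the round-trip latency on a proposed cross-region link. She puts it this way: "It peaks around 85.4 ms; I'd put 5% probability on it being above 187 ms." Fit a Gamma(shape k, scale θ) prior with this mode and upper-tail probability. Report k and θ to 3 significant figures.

k ≈ 5.48, θ ≈ 19.1

Gamma(k,θ) with k>1 has mode (k−1)θ, so θ = 85.4/(k−1).
Need P(X < 187) = 0.95 with θ tied to k this way. Start at k = 2, θ = 85.4: P(X<187) ≈ 0.643.
Too low — raise k to concentrate. Iterating converges to k ≈ 5.48.
Then θ = 85.4/(5.48−1) ≈ 19.1.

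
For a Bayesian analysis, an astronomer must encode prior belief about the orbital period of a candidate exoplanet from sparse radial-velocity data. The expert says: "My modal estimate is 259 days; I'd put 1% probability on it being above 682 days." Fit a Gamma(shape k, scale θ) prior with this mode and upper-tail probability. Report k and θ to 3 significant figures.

Gamma(k,θ) with k>1 has mode (k−1)θ, so θ = 259/(k−1).
Need P(X < 682) = 0.99 with θ tied to k this way. Start at k = 2, θ = 259: P(X<682) ≈ 0.739.
Too low — raise k to concentrate. Iterating converges to k ≈ 5.95.
Then θ = 259/(5.95−1) ≈ 52.3.

k ≈ 5.95, θ ≈ 52.3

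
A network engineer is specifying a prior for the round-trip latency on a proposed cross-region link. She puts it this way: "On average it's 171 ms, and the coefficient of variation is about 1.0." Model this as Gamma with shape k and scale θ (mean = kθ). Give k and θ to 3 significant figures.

For Gamma(k, scale θ): mean = kθ, variance = kθ², so CV = 1/√k.
CV = 1.0, hence k = 1/CV² = 1.
Then θ = mean/k = 171/1 = 171.

k ≈ 1, θ ≈ 171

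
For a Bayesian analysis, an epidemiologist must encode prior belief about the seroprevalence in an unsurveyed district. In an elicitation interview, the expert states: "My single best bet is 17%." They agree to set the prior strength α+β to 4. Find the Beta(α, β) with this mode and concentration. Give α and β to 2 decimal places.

α = 1.34, β = 2.66

For α,β > 1 the Beta mode is (α−1)/(α+β−2). With α+β = 4, the mode is (α−1)/2.
Set (α−1)/2 = 0.17 → α = 1 + 0.17·2 = 1.34.
β = 4 − α = 2.66.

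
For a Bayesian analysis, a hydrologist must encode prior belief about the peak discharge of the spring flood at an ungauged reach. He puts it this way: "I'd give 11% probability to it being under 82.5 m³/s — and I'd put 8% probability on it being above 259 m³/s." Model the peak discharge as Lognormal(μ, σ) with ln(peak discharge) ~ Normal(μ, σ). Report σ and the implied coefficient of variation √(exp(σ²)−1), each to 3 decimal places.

σ ≈ 0.435, CV ≈ 0.456

If T ~ Lognormal(μ,σ) then ln T ~ Normal(μ,σ), so the p-quantile of ln T is μ + z_p·σ.
ln(82.5) = 4.413 and ln(259) = 5.557; z_{0.11} = -1.227, z_{0.92} = 1.405.
σ = (5.557 − 4.413)/(1.405 − (-1.227)) = 0.435.
μ = 4.413 − (-1.227)·0.435 = 4.946.
CV = √(exp(σ²)−1) = √(exp(0.1890)−1) = 0.456.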